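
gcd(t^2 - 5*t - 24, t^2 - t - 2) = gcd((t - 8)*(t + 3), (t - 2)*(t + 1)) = 1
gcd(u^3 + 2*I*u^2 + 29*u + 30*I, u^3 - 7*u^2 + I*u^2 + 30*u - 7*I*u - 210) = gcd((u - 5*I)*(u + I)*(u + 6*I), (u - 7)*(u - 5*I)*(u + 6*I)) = u^2 + I*u + 30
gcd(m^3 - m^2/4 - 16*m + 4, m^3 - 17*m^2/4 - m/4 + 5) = m - 4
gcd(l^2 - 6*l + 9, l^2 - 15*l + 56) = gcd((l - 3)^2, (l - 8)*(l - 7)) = 1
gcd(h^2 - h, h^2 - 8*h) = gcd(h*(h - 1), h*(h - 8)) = h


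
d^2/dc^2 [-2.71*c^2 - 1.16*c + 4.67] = -5.42000000000000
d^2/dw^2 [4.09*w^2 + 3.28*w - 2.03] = 8.18000000000000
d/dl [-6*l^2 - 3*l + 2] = -12*l - 3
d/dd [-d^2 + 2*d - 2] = 2 - 2*d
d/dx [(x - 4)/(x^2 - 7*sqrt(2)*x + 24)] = (x^2 - 7*sqrt(2)*x - (x - 4)*(2*x - 7*sqrt(2)) + 24)/(x^2 - 7*sqrt(2)*x + 24)^2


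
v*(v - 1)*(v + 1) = v^3 - v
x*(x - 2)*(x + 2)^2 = x^4 + 2*x^3 - 4*x^2 - 8*x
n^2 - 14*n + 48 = (n - 8)*(n - 6)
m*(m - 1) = m^2 - m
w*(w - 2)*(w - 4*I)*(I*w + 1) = I*w^4 + 5*w^3 - 2*I*w^3 - 10*w^2 - 4*I*w^2 + 8*I*w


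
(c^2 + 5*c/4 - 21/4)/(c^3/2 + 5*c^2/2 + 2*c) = (4*c^2 + 5*c - 21)/(2*c*(c^2 + 5*c + 4))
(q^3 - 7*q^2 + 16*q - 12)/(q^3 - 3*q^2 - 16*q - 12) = (-q^3 + 7*q^2 - 16*q + 12)/(-q^3 + 3*q^2 + 16*q + 12)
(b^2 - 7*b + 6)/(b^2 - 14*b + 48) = (b - 1)/(b - 8)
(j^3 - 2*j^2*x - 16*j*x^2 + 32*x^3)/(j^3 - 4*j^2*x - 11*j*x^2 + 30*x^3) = (-j^2 + 16*x^2)/(-j^2 + 2*j*x + 15*x^2)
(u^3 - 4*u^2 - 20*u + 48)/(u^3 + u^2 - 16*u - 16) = (u^2 - 8*u + 12)/(u^2 - 3*u - 4)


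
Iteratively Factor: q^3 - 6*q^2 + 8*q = (q - 4)*(q^2 - 2*q) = q*(q - 4)*(q - 2)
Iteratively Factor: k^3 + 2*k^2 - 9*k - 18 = (k + 2)*(k^2 - 9) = (k + 2)*(k + 3)*(k - 3)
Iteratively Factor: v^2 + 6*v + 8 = (v + 4)*(v + 2)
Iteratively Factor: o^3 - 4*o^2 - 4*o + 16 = (o - 2)*(o^2 - 2*o - 8) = (o - 4)*(o - 2)*(o + 2)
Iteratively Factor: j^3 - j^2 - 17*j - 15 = (j + 1)*(j^2 - 2*j - 15) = (j - 5)*(j + 1)*(j + 3)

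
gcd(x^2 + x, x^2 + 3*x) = x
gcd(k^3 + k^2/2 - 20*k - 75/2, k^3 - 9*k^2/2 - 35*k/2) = k + 5/2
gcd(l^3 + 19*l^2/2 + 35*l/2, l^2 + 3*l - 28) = l + 7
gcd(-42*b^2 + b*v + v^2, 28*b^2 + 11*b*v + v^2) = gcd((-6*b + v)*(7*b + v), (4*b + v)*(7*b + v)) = 7*b + v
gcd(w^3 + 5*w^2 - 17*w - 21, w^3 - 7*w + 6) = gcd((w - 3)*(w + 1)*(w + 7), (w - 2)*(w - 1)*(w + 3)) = 1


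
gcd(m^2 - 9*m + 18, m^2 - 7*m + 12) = m - 3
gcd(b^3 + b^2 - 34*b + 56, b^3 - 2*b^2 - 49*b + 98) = b^2 + 5*b - 14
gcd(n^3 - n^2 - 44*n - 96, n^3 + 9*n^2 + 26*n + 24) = n^2 + 7*n + 12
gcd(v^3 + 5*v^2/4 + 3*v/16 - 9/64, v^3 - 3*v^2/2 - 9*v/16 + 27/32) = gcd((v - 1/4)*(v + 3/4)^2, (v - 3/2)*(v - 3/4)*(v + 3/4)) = v + 3/4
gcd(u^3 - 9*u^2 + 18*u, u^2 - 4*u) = u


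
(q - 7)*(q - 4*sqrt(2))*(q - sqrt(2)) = q^3 - 5*sqrt(2)*q^2 - 7*q^2 + 8*q + 35*sqrt(2)*q - 56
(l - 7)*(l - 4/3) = l^2 - 25*l/3 + 28/3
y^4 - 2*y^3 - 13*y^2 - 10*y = y*(y - 5)*(y + 1)*(y + 2)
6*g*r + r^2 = r*(6*g + r)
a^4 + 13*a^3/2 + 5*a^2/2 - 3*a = a*(a - 1/2)*(a + 1)*(a + 6)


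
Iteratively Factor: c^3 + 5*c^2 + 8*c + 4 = (c + 2)*(c^2 + 3*c + 2) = (c + 2)^2*(c + 1)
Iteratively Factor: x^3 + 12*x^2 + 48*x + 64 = (x + 4)*(x^2 + 8*x + 16) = (x + 4)^2*(x + 4)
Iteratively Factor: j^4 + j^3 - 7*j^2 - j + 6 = (j - 1)*(j^3 + 2*j^2 - 5*j - 6) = (j - 2)*(j - 1)*(j^2 + 4*j + 3) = (j - 2)*(j - 1)*(j + 3)*(j + 1)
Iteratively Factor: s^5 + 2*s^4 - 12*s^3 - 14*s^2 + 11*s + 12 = (s + 4)*(s^4 - 2*s^3 - 4*s^2 + 2*s + 3) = (s - 1)*(s + 4)*(s^3 - s^2 - 5*s - 3) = (s - 3)*(s - 1)*(s + 4)*(s^2 + 2*s + 1) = (s - 3)*(s - 1)*(s + 1)*(s + 4)*(s + 1)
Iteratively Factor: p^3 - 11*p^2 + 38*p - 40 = (p - 4)*(p^2 - 7*p + 10) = (p - 5)*(p - 4)*(p - 2)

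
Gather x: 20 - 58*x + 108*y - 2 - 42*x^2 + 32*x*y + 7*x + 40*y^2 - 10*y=-42*x^2 + x*(32*y - 51) + 40*y^2 + 98*y + 18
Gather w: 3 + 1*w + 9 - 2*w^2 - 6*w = -2*w^2 - 5*w + 12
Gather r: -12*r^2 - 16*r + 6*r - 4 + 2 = -12*r^2 - 10*r - 2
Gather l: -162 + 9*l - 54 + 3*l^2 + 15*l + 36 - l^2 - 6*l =2*l^2 + 18*l - 180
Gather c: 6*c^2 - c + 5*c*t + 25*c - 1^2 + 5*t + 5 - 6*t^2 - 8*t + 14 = 6*c^2 + c*(5*t + 24) - 6*t^2 - 3*t + 18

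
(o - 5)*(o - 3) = o^2 - 8*o + 15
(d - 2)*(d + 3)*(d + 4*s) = d^3 + 4*d^2*s + d^2 + 4*d*s - 6*d - 24*s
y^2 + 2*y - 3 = (y - 1)*(y + 3)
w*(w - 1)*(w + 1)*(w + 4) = w^4 + 4*w^3 - w^2 - 4*w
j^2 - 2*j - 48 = (j - 8)*(j + 6)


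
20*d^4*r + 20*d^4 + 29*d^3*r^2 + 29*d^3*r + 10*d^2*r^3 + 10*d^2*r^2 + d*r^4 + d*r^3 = (d + r)*(4*d + r)*(5*d + r)*(d*r + d)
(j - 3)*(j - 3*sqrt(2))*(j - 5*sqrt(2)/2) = j^3 - 11*sqrt(2)*j^2/2 - 3*j^2 + 15*j + 33*sqrt(2)*j/2 - 45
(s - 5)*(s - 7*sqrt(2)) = s^2 - 7*sqrt(2)*s - 5*s + 35*sqrt(2)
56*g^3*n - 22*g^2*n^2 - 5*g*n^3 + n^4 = n*(-7*g + n)*(-2*g + n)*(4*g + n)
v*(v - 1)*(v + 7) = v^3 + 6*v^2 - 7*v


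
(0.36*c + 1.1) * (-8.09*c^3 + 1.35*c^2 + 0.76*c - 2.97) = -2.9124*c^4 - 8.413*c^3 + 1.7586*c^2 - 0.2332*c - 3.267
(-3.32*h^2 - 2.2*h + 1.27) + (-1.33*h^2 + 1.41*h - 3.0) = -4.65*h^2 - 0.79*h - 1.73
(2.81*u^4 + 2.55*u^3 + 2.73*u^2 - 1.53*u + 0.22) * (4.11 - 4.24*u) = -11.9144*u^5 + 0.737100000000002*u^4 - 1.0947*u^3 + 17.7075*u^2 - 7.2211*u + 0.9042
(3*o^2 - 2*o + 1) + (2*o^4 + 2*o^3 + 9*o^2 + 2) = 2*o^4 + 2*o^3 + 12*o^2 - 2*o + 3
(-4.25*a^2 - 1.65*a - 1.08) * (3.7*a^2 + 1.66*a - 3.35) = -15.725*a^4 - 13.16*a^3 + 7.5025*a^2 + 3.7347*a + 3.618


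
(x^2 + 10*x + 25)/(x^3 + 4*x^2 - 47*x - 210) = (x + 5)/(x^2 - x - 42)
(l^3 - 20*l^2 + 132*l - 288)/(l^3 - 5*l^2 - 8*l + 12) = (l^2 - 14*l + 48)/(l^2 + l - 2)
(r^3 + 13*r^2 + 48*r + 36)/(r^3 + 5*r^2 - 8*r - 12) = (r + 6)/(r - 2)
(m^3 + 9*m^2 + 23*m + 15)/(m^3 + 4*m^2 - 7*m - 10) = (m + 3)/(m - 2)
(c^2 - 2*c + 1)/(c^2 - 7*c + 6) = (c - 1)/(c - 6)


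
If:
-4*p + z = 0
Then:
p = z/4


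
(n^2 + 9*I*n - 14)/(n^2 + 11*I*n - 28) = (n + 2*I)/(n + 4*I)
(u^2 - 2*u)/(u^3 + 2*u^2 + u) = (u - 2)/(u^2 + 2*u + 1)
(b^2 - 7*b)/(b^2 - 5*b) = (b - 7)/(b - 5)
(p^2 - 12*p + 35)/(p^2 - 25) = (p - 7)/(p + 5)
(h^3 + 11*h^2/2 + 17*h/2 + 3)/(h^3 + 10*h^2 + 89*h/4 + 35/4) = 2*(h^2 + 5*h + 6)/(2*h^2 + 19*h + 35)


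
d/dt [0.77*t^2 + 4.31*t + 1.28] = 1.54*t + 4.31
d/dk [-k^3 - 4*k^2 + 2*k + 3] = -3*k^2 - 8*k + 2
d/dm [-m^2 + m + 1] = 1 - 2*m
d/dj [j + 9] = 1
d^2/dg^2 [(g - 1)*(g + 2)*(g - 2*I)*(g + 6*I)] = 12*g^2 + g*(6 + 24*I) + 20 + 8*I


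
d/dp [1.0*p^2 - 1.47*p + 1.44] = 2.0*p - 1.47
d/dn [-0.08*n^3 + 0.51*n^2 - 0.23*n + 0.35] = -0.24*n^2 + 1.02*n - 0.23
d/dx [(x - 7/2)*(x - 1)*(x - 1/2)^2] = 4*x^3 - 33*x^2/2 + 33*x/2 - 37/8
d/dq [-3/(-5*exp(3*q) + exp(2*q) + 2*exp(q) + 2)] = (-45*exp(2*q) + 6*exp(q) + 6)*exp(q)/(-5*exp(3*q) + exp(2*q) + 2*exp(q) + 2)^2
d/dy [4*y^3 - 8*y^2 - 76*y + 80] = 12*y^2 - 16*y - 76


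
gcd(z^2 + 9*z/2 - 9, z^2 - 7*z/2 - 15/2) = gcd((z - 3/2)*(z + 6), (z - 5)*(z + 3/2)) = 1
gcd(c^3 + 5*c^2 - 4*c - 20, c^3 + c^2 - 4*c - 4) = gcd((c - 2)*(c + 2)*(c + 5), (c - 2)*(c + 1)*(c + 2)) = c^2 - 4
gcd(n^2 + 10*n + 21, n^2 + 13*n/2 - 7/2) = n + 7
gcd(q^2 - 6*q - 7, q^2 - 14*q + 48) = 1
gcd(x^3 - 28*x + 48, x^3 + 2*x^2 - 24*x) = x^2 + 2*x - 24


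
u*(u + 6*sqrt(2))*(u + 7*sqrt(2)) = u^3 + 13*sqrt(2)*u^2 + 84*u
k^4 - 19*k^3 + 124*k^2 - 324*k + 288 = (k - 8)*(k - 6)*(k - 3)*(k - 2)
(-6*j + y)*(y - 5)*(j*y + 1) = -6*j^2*y^2 + 30*j^2*y + j*y^3 - 5*j*y^2 - 6*j*y + 30*j + y^2 - 5*y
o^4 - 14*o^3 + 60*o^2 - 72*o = o*(o - 6)^2*(o - 2)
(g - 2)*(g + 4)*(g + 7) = g^3 + 9*g^2 + 6*g - 56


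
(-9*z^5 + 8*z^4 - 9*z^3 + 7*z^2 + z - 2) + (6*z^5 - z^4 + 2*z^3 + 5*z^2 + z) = -3*z^5 + 7*z^4 - 7*z^3 + 12*z^2 + 2*z - 2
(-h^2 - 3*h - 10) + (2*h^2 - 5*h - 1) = h^2 - 8*h - 11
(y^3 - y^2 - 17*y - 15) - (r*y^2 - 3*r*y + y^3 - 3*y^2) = -r*y^2 + 3*r*y + 2*y^2 - 17*y - 15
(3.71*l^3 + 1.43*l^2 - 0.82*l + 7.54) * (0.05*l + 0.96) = 0.1855*l^4 + 3.6331*l^3 + 1.3318*l^2 - 0.4102*l + 7.2384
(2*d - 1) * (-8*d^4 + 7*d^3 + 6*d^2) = -16*d^5 + 22*d^4 + 5*d^3 - 6*d^2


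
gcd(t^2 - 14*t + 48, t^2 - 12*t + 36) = t - 6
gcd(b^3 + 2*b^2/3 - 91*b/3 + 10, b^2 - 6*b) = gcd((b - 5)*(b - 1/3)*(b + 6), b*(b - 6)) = 1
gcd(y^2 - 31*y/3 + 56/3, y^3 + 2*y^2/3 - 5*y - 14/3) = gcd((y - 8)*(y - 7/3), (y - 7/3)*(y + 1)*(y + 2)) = y - 7/3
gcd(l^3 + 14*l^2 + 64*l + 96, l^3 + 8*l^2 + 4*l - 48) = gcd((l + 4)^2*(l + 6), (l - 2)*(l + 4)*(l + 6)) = l^2 + 10*l + 24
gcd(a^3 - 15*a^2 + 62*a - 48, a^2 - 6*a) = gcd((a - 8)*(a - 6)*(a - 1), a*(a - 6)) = a - 6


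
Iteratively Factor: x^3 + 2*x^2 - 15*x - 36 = (x + 3)*(x^2 - x - 12) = (x - 4)*(x + 3)*(x + 3)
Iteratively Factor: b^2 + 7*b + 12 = (b + 3)*(b + 4)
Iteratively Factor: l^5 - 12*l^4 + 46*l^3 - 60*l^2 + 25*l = (l)*(l^4 - 12*l^3 + 46*l^2 - 60*l + 25) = l*(l - 5)*(l^3 - 7*l^2 + 11*l - 5) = l*(l - 5)*(l - 1)*(l^2 - 6*l + 5) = l*(l - 5)*(l - 1)^2*(l - 5)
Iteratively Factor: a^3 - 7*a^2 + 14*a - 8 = (a - 1)*(a^2 - 6*a + 8) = (a - 2)*(a - 1)*(a - 4)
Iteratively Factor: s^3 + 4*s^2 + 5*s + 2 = (s + 1)*(s^2 + 3*s + 2) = (s + 1)^2*(s + 2)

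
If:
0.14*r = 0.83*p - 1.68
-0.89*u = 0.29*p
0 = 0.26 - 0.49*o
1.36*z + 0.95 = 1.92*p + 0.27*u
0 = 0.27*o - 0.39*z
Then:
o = 0.53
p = 0.79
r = -7.31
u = -0.26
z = 0.37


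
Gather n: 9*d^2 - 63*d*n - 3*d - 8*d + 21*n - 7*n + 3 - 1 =9*d^2 - 11*d + n*(14 - 63*d) + 2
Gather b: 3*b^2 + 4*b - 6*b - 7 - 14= 3*b^2 - 2*b - 21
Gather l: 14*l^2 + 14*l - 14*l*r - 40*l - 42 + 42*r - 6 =14*l^2 + l*(-14*r - 26) + 42*r - 48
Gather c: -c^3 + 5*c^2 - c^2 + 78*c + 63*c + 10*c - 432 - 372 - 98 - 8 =-c^3 + 4*c^2 + 151*c - 910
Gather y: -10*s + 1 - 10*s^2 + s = -10*s^2 - 9*s + 1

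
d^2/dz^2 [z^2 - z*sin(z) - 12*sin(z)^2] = z*sin(z) + 48*sin(z)^2 - 2*cos(z) - 22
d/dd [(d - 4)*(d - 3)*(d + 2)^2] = 4*d^3 - 9*d^2 - 24*d + 20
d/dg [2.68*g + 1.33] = 2.68000000000000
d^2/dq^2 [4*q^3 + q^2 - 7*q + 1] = 24*q + 2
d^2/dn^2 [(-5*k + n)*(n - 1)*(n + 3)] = -10*k + 6*n + 4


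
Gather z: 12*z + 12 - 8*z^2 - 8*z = -8*z^2 + 4*z + 12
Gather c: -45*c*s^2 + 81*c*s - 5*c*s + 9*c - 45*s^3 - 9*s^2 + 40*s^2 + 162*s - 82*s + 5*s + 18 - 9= c*(-45*s^2 + 76*s + 9) - 45*s^3 + 31*s^2 + 85*s + 9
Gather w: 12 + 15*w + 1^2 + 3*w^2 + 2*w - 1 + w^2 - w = 4*w^2 + 16*w + 12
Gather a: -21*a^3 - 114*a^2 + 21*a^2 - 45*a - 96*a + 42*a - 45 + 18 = -21*a^3 - 93*a^2 - 99*a - 27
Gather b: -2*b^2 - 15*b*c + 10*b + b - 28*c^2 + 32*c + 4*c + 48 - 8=-2*b^2 + b*(11 - 15*c) - 28*c^2 + 36*c + 40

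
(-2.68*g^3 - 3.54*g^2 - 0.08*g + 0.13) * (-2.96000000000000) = 7.9328*g^3 + 10.4784*g^2 + 0.2368*g - 0.3848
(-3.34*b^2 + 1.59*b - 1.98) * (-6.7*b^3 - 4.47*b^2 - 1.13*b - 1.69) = 22.378*b^5 + 4.2768*b^4 + 9.9329*b^3 + 12.6985*b^2 - 0.4497*b + 3.3462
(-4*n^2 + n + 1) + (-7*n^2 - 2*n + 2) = -11*n^2 - n + 3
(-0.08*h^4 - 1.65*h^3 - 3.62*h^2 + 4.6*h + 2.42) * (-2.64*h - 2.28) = 0.2112*h^5 + 4.5384*h^4 + 13.3188*h^3 - 3.8904*h^2 - 16.8768*h - 5.5176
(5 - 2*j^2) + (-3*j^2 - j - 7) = -5*j^2 - j - 2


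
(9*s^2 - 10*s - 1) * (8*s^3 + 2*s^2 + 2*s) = 72*s^5 - 62*s^4 - 10*s^3 - 22*s^2 - 2*s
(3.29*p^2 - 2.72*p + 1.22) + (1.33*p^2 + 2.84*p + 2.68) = 4.62*p^2 + 0.12*p + 3.9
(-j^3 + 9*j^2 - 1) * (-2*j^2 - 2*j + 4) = 2*j^5 - 16*j^4 - 22*j^3 + 38*j^2 + 2*j - 4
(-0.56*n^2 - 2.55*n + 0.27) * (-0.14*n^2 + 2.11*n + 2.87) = 0.0784*n^4 - 0.8246*n^3 - 7.0255*n^2 - 6.7488*n + 0.7749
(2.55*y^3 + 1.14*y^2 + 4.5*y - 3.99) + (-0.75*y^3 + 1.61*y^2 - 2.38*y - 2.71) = 1.8*y^3 + 2.75*y^2 + 2.12*y - 6.7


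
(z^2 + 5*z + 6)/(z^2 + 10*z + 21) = (z + 2)/(z + 7)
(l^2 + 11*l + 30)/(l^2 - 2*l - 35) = (l + 6)/(l - 7)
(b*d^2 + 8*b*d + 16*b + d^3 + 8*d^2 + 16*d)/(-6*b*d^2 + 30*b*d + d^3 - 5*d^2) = (-b*d^2 - 8*b*d - 16*b - d^3 - 8*d^2 - 16*d)/(d*(6*b*d - 30*b - d^2 + 5*d))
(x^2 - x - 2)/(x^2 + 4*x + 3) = (x - 2)/(x + 3)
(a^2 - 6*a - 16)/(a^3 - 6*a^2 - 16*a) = 1/a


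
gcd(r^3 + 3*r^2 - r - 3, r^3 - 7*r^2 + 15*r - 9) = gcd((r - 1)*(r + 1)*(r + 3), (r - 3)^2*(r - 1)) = r - 1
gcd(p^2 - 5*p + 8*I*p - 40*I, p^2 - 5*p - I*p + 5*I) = p - 5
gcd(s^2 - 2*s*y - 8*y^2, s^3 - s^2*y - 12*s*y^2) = -s + 4*y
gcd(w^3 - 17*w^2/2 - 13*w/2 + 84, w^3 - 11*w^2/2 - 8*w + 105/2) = w^2 - w/2 - 21/2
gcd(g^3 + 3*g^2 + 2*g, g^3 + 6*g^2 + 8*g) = g^2 + 2*g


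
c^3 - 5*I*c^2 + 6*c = c*(c - 6*I)*(c + I)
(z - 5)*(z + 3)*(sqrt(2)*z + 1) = sqrt(2)*z^3 - 2*sqrt(2)*z^2 + z^2 - 15*sqrt(2)*z - 2*z - 15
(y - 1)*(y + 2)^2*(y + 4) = y^4 + 7*y^3 + 12*y^2 - 4*y - 16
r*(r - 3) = r^2 - 3*r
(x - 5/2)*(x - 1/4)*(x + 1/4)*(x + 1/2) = x^4 - 2*x^3 - 21*x^2/16 + x/8 + 5/64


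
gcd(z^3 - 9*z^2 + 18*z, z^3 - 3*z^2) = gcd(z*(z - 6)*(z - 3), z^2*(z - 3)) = z^2 - 3*z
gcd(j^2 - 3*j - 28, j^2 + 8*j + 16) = j + 4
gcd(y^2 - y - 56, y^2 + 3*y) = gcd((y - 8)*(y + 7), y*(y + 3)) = 1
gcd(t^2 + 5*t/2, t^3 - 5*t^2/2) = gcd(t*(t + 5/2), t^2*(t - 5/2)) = t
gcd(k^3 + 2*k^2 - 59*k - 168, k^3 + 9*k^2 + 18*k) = k + 3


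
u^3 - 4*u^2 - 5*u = u*(u - 5)*(u + 1)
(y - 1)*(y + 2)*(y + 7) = y^3 + 8*y^2 + 5*y - 14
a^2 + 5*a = a*(a + 5)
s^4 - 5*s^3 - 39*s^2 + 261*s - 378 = (s - 6)*(s - 3)^2*(s + 7)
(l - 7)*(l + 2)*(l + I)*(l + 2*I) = l^4 - 5*l^3 + 3*I*l^3 - 16*l^2 - 15*I*l^2 + 10*l - 42*I*l + 28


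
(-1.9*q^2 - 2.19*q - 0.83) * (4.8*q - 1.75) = -9.12*q^3 - 7.187*q^2 - 0.1515*q + 1.4525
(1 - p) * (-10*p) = 10*p^2 - 10*p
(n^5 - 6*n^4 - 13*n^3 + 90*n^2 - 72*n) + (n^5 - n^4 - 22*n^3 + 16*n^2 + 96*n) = 2*n^5 - 7*n^4 - 35*n^3 + 106*n^2 + 24*n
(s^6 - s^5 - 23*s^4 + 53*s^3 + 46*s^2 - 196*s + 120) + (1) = s^6 - s^5 - 23*s^4 + 53*s^3 + 46*s^2 - 196*s + 121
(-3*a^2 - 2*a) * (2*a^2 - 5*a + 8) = -6*a^4 + 11*a^3 - 14*a^2 - 16*a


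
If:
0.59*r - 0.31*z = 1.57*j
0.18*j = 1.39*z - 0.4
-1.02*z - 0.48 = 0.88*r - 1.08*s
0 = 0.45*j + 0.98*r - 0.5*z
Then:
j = -0.00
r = 0.15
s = 0.84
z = 0.29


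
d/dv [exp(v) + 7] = exp(v)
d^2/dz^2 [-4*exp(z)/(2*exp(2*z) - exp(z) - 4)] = 4*(2*(4*exp(z) - 1)^2*exp(2*z) + (16*exp(z) - 3)*(-2*exp(2*z) + exp(z) + 4)*exp(z) + (-2*exp(2*z) + exp(z) + 4)^2)*exp(z)/(-2*exp(2*z) + exp(z) + 4)^3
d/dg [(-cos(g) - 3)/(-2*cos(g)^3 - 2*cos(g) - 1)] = (3*cos(g) + 9*cos(2*g) + cos(3*g) + 14)*sin(g)/(2*cos(g)^3 + 2*cos(g) + 1)^2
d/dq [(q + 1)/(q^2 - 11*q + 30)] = (q^2 - 11*q - (q + 1)*(2*q - 11) + 30)/(q^2 - 11*q + 30)^2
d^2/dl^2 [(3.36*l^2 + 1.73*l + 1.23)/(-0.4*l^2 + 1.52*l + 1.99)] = (-4.63936*l^3 - 17.22816*l^2 - 3.77544000000001*l - 23.787808)/(0.064*l^6 - 0.7296*l^5 + 1.81728*l^4 + 3.747712*l^3 - 9.040968*l^2 - 18.058056*l - 7.880599)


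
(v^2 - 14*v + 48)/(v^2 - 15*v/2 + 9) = 2*(v - 8)/(2*v - 3)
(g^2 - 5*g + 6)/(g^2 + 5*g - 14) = (g - 3)/(g + 7)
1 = 1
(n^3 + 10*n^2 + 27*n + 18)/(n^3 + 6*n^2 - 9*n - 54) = (n + 1)/(n - 3)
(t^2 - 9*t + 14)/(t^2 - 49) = (t - 2)/(t + 7)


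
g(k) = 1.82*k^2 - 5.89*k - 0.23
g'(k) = 3.64*k - 5.89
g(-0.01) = -0.17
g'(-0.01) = -5.93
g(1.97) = -4.77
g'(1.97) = 1.28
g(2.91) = -1.96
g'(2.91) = 4.70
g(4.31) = 8.19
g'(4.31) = 9.80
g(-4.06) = 53.68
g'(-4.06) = -20.67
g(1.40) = -4.91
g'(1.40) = -0.79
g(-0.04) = 0.01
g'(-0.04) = -6.04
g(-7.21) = 136.85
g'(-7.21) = -32.13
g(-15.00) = 497.62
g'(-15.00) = -60.49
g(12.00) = 191.17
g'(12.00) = 37.79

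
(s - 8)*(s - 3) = s^2 - 11*s + 24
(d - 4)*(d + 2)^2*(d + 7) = d^4 + 7*d^3 - 12*d^2 - 100*d - 112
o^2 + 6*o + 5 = (o + 1)*(o + 5)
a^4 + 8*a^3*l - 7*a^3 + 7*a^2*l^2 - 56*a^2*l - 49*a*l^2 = a*(a - 7)*(a + l)*(a + 7*l)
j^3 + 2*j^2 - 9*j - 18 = (j - 3)*(j + 2)*(j + 3)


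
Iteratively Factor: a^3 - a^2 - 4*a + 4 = (a + 2)*(a^2 - 3*a + 2) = (a - 1)*(a + 2)*(a - 2)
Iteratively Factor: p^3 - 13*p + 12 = (p - 1)*(p^2 + p - 12) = (p - 3)*(p - 1)*(p + 4)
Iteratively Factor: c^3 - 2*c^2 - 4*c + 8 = (c - 2)*(c^2 - 4) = (c - 2)^2*(c + 2)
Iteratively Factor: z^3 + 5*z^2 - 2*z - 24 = (z + 4)*(z^2 + z - 6) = (z + 3)*(z + 4)*(z - 2)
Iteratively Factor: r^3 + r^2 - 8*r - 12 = (r - 3)*(r^2 + 4*r + 4) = (r - 3)*(r + 2)*(r + 2)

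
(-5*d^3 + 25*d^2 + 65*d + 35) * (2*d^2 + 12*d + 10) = -10*d^5 - 10*d^4 + 380*d^3 + 1100*d^2 + 1070*d + 350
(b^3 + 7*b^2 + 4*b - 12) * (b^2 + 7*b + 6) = b^5 + 14*b^4 + 59*b^3 + 58*b^2 - 60*b - 72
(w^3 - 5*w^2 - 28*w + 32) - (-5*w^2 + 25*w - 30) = w^3 - 53*w + 62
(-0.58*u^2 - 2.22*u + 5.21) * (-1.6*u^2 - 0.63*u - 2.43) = 0.928*u^4 + 3.9174*u^3 - 5.528*u^2 + 2.1123*u - 12.6603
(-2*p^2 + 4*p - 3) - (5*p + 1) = -2*p^2 - p - 4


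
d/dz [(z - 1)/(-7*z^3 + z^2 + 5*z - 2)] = (-7*z^3 + z^2 + 5*z - (z - 1)*(-21*z^2 + 2*z + 5) - 2)/(7*z^3 - z^2 - 5*z + 2)^2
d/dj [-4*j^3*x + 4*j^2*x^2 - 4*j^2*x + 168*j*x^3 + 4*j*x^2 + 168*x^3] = 4*x*(-3*j^2 + 2*j*x - 2*j + 42*x^2 + x)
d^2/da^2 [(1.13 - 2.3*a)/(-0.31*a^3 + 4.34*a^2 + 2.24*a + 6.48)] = (1.32618*a^5 - 19.869636*a^4 + 114.162832*a^3 - 67.5544559999999*a^2 - 467.632272*a - 14.551264)/(0.029791*a^9 - 1.251222*a^8 + 16.871316*a^7 - 65.532512*a^6 - 69.599712*a^5 - 404.494944*a^4 - 350.16416*a^3 - 644.257152*a^2 - 282.175488*a - 272.097792)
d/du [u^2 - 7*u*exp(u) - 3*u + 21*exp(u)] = -7*u*exp(u) + 2*u + 14*exp(u) - 3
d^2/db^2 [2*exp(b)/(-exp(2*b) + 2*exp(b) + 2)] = 2*(8*(1 - exp(b))^2*exp(2*b) + 2*(4*exp(b) - 3)*(-exp(2*b) + 2*exp(b) + 2)*exp(b) + (-exp(2*b) + 2*exp(b) + 2)^2)*exp(b)/(-exp(2*b) + 2*exp(b) + 2)^3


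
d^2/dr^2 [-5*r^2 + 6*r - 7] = -10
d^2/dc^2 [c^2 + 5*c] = 2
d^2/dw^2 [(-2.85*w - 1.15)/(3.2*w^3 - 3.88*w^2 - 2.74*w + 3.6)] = (-175.104*w^5 + 71.0015999999999*w^4 + 92.66672*w^3 + 350.60784*w^2 - 232.72008*w - 105.61868)/(32.768*w^9 - 119.1936*w^8 + 60.34944*w^7 + 256.299968*w^6 - 319.859808*w^5 - 114.189744*w^4 + 333.479096*w^3 - 69.77232*w^2 - 106.5312*w + 46.656)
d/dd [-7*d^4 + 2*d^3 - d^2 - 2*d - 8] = -28*d^3 + 6*d^2 - 2*d - 2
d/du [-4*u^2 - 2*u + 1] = -8*u - 2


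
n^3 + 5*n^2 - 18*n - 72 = (n - 4)*(n + 3)*(n + 6)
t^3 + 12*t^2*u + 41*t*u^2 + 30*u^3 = (t + u)*(t + 5*u)*(t + 6*u)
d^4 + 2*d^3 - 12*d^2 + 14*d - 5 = (d - 1)^3*(d + 5)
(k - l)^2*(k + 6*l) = k^3 + 4*k^2*l - 11*k*l^2 + 6*l^3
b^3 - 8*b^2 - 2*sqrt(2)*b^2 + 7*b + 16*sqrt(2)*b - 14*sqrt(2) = (b - 7)*(b - 1)*(b - 2*sqrt(2))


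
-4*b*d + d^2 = d*(-4*b + d)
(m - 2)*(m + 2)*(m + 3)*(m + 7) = m^4 + 10*m^3 + 17*m^2 - 40*m - 84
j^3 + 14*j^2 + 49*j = j*(j + 7)^2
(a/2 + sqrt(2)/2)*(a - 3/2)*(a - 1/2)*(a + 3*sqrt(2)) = a^4/2 - a^3 + 2*sqrt(2)*a^3 - 4*sqrt(2)*a^2 + 27*a^2/8 - 6*a + 3*sqrt(2)*a/2 + 9/4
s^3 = s^3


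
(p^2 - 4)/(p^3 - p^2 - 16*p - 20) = (p - 2)/(p^2 - 3*p - 10)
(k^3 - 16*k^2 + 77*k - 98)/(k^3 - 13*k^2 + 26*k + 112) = (k^2 - 9*k + 14)/(k^2 - 6*k - 16)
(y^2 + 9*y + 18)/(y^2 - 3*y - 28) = (y^2 + 9*y + 18)/(y^2 - 3*y - 28)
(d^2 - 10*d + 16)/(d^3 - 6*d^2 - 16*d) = (d - 2)/(d*(d + 2))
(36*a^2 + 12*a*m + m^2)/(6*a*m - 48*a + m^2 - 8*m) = (6*a + m)/(m - 8)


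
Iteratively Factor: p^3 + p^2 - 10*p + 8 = (p + 4)*(p^2 - 3*p + 2) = (p - 1)*(p + 4)*(p - 2)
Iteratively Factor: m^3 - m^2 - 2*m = (m - 2)*(m^2 + m) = m*(m - 2)*(m + 1)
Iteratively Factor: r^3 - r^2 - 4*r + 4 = (r - 2)*(r^2 + r - 2) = (r - 2)*(r + 2)*(r - 1)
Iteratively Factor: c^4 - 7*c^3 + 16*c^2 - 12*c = (c)*(c^3 - 7*c^2 + 16*c - 12) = c*(c - 3)*(c^2 - 4*c + 4) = c*(c - 3)*(c - 2)*(c - 2)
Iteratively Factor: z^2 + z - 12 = (z + 4)*(z - 3)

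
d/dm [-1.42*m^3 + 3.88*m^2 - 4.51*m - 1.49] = -4.26*m^2 + 7.76*m - 4.51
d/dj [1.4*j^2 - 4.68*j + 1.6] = 2.8*j - 4.68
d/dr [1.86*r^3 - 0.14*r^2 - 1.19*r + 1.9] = 5.58*r^2 - 0.28*r - 1.19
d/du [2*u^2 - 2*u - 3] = 4*u - 2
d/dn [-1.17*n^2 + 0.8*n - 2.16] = 0.8 - 2.34*n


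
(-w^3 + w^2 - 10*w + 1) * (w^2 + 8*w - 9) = -w^5 - 7*w^4 + 7*w^3 - 88*w^2 + 98*w - 9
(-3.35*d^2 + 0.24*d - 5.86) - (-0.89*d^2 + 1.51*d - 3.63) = -2.46*d^2 - 1.27*d - 2.23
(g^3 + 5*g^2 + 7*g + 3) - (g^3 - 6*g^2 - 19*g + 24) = 11*g^2 + 26*g - 21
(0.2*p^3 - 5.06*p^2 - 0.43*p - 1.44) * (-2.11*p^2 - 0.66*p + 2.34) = -0.422*p^5 + 10.5446*p^4 + 4.7149*p^3 - 8.5182*p^2 - 0.0558*p - 3.3696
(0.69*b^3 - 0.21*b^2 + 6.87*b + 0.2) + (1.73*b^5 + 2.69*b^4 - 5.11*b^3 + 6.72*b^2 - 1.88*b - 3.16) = 1.73*b^5 + 2.69*b^4 - 4.42*b^3 + 6.51*b^2 + 4.99*b - 2.96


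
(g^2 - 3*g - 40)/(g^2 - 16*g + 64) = (g + 5)/(g - 8)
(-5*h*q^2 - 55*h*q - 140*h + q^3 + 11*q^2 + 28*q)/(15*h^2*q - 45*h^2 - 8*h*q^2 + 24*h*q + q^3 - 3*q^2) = (q^2 + 11*q + 28)/(-3*h*q + 9*h + q^2 - 3*q)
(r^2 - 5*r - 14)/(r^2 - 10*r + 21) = (r + 2)/(r - 3)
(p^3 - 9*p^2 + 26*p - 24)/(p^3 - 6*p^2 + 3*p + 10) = (p^2 - 7*p + 12)/(p^2 - 4*p - 5)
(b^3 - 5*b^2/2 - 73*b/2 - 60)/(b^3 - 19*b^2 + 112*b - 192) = (2*b^2 + 11*b + 15)/(2*(b^2 - 11*b + 24))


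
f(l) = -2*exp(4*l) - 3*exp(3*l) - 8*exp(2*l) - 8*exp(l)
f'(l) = -8*exp(4*l) - 9*exp(3*l) - 16*exp(2*l) - 8*exp(l)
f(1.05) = -291.57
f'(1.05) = -897.04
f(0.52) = -66.38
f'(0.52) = -165.59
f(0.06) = -23.65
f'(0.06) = -47.48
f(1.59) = -1741.85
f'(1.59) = -6111.22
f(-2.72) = -0.56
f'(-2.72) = -0.60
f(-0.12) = -16.72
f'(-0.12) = -30.91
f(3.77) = -7342871.89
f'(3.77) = -29095435.45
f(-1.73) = -1.69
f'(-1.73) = -1.98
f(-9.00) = 0.00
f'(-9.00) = 0.00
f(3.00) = -353206.95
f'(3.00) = -1381581.63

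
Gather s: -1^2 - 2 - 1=-4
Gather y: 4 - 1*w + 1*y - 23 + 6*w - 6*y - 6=5*w - 5*y - 25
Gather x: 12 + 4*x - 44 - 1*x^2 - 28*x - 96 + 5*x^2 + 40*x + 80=4*x^2 + 16*x - 48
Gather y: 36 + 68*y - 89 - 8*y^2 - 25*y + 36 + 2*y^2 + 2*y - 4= -6*y^2 + 45*y - 21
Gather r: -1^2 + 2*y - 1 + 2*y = 4*y - 2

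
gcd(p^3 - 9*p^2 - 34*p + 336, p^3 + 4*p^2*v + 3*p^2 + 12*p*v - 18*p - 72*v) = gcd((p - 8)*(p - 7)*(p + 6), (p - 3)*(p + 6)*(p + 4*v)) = p + 6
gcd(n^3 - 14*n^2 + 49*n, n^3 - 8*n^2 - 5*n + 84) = n - 7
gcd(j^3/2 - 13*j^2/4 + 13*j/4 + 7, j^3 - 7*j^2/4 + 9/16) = 1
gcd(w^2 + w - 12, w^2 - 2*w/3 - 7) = w - 3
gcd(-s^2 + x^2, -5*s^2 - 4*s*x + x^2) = s + x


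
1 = 1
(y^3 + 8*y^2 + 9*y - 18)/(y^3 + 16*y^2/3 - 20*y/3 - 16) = 3*(y^2 + 2*y - 3)/(3*y^2 - 2*y - 8)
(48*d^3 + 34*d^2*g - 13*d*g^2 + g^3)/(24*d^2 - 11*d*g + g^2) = (6*d^2 + 5*d*g - g^2)/(3*d - g)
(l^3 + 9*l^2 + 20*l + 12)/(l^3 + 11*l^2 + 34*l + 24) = (l + 2)/(l + 4)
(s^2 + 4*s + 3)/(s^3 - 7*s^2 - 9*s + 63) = (s + 1)/(s^2 - 10*s + 21)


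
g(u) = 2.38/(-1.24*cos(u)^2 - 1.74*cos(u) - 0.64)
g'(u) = 2.38*(-2.48*sin(u)*cos(u) - 1.74*sin(u))/(-1.24*cos(u)^2 - 1.74*cos(u) - 0.64)^2 = -(5.9024*cos(u) + 4.1412)*sin(u)/(1.24*cos(u)^2 + 1.74*cos(u) + 0.64)^2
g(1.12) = -1.46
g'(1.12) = -2.26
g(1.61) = -4.15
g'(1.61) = -11.87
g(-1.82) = -8.31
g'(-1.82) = 31.75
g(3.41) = -20.68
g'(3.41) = -31.03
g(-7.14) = -1.03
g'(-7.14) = 1.13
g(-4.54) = -6.30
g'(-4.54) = -21.57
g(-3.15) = -17.00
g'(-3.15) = 0.76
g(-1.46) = -2.81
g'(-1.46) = 6.63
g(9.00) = -28.32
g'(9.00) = 72.18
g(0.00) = -0.66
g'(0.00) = 0.00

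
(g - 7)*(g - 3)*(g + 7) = g^3 - 3*g^2 - 49*g + 147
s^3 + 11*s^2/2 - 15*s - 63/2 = (s - 3)*(s + 3/2)*(s + 7)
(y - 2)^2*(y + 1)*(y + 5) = y^4 + 2*y^3 - 15*y^2 + 4*y + 20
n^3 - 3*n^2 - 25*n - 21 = (n - 7)*(n + 1)*(n + 3)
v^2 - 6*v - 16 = (v - 8)*(v + 2)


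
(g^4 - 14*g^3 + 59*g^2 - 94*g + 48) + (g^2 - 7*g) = g^4 - 14*g^3 + 60*g^2 - 101*g + 48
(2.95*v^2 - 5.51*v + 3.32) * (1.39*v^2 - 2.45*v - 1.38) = 4.1005*v^4 - 14.8864*v^3 + 14.0433*v^2 - 0.530200000000002*v - 4.5816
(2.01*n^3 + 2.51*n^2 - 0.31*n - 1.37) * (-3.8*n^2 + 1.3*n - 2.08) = -7.638*n^5 - 6.925*n^4 + 0.2602*n^3 - 0.417799999999999*n^2 - 1.1362*n + 2.8496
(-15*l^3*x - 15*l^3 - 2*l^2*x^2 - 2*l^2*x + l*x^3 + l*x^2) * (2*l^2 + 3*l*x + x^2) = -30*l^5*x - 30*l^5 - 49*l^4*x^2 - 49*l^4*x - 19*l^3*x^3 - 19*l^3*x^2 + l^2*x^4 + l^2*x^3 + l*x^5 + l*x^4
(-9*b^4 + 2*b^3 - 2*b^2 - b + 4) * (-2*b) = 18*b^5 - 4*b^4 + 4*b^3 + 2*b^2 - 8*b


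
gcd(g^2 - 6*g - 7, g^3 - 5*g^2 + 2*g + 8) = g + 1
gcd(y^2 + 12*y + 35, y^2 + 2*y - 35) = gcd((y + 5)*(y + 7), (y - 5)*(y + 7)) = y + 7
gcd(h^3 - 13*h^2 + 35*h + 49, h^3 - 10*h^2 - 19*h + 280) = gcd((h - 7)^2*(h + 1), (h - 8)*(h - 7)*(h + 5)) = h - 7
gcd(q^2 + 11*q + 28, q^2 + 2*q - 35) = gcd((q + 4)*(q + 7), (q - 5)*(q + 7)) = q + 7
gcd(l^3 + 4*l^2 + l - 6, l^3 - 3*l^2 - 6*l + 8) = l^2 + l - 2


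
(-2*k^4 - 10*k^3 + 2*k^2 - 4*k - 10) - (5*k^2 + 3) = -2*k^4 - 10*k^3 - 3*k^2 - 4*k - 13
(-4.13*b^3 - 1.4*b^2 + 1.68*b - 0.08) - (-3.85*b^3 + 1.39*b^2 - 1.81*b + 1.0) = -0.28*b^3 - 2.79*b^2 + 3.49*b - 1.08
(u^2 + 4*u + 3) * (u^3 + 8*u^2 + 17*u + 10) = u^5 + 12*u^4 + 52*u^3 + 102*u^2 + 91*u + 30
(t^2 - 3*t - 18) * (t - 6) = t^3 - 9*t^2 + 108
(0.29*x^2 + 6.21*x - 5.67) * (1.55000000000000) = 0.4495*x^2 + 9.6255*x - 8.7885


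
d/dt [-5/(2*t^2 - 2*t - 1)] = 10*(2*t - 1)/(-2*t^2 + 2*t + 1)^2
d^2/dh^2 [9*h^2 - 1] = 18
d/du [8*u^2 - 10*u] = 16*u - 10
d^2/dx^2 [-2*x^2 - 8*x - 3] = -4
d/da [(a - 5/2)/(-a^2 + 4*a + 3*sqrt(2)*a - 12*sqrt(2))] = (-a^2 + 4*a + 3*sqrt(2)*a - (2*a - 5)*(-2*a + 4 + 3*sqrt(2))/2 - 12*sqrt(2))/(a^2 - 3*sqrt(2)*a - 4*a + 12*sqrt(2))^2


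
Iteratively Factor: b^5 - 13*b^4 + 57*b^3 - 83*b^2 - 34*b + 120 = (b - 5)*(b^4 - 8*b^3 + 17*b^2 + 2*b - 24) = (b - 5)*(b - 2)*(b^3 - 6*b^2 + 5*b + 12) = (b - 5)*(b - 2)*(b + 1)*(b^2 - 7*b + 12) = (b - 5)*(b - 3)*(b - 2)*(b + 1)*(b - 4)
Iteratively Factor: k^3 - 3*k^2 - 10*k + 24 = (k - 4)*(k^2 + k - 6) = (k - 4)*(k - 2)*(k + 3)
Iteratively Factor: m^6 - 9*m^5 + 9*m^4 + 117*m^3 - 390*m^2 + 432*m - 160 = (m - 2)*(m^5 - 7*m^4 - 5*m^3 + 107*m^2 - 176*m + 80) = (m - 5)*(m - 2)*(m^4 - 2*m^3 - 15*m^2 + 32*m - 16) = (m - 5)*(m - 2)*(m + 4)*(m^3 - 6*m^2 + 9*m - 4) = (m - 5)*(m - 2)*(m - 1)*(m + 4)*(m^2 - 5*m + 4) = (m - 5)*(m - 4)*(m - 2)*(m - 1)*(m + 4)*(m - 1)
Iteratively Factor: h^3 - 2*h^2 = (h)*(h^2 - 2*h) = h*(h - 2)*(h)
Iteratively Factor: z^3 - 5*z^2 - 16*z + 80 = (z - 5)*(z^2 - 16) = (z - 5)*(z - 4)*(z + 4)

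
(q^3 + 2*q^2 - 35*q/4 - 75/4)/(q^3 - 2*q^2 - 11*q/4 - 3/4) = (4*q^2 + 20*q + 25)/(4*q^2 + 4*q + 1)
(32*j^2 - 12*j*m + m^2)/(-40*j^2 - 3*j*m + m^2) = (-4*j + m)/(5*j + m)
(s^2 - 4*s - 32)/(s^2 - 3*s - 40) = (s + 4)/(s + 5)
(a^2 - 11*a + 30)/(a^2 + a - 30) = (a - 6)/(a + 6)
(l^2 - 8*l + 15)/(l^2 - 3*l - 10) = (l - 3)/(l + 2)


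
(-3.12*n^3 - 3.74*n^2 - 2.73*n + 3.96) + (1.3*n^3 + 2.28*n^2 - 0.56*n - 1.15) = -1.82*n^3 - 1.46*n^2 - 3.29*n + 2.81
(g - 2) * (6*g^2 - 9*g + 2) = 6*g^3 - 21*g^2 + 20*g - 4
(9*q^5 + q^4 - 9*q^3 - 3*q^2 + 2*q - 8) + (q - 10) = 9*q^5 + q^4 - 9*q^3 - 3*q^2 + 3*q - 18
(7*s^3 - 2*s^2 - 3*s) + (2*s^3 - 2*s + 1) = 9*s^3 - 2*s^2 - 5*s + 1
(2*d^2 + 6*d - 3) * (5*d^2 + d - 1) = 10*d^4 + 32*d^3 - 11*d^2 - 9*d + 3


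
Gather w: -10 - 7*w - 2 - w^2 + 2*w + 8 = -w^2 - 5*w - 4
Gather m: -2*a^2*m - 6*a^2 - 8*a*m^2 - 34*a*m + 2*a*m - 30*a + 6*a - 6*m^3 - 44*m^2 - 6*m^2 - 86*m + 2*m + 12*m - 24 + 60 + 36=-6*a^2 - 24*a - 6*m^3 + m^2*(-8*a - 50) + m*(-2*a^2 - 32*a - 72) + 72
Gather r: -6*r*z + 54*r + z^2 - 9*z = r*(54 - 6*z) + z^2 - 9*z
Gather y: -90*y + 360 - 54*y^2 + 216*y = -54*y^2 + 126*y + 360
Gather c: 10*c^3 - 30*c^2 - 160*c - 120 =10*c^3 - 30*c^2 - 160*c - 120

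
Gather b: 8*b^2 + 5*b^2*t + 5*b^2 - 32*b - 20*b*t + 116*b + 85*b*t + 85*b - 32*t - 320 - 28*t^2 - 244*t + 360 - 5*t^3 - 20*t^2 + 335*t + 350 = b^2*(5*t + 13) + b*(65*t + 169) - 5*t^3 - 48*t^2 + 59*t + 390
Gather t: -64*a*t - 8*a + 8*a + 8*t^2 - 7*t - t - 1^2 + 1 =8*t^2 + t*(-64*a - 8)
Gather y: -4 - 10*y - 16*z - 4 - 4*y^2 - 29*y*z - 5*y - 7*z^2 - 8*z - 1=-4*y^2 + y*(-29*z - 15) - 7*z^2 - 24*z - 9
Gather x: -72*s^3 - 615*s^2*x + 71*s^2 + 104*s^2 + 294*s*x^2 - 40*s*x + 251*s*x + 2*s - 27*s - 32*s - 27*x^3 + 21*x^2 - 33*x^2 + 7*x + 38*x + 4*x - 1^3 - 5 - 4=-72*s^3 + 175*s^2 - 57*s - 27*x^3 + x^2*(294*s - 12) + x*(-615*s^2 + 211*s + 49) - 10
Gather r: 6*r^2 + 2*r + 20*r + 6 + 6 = 6*r^2 + 22*r + 12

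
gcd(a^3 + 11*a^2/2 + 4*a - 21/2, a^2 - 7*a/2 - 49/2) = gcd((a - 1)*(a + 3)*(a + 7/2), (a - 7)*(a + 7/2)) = a + 7/2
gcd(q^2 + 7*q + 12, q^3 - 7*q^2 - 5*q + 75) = q + 3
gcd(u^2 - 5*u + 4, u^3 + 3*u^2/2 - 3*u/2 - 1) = u - 1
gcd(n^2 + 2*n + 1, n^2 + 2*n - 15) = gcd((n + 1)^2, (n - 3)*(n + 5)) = 1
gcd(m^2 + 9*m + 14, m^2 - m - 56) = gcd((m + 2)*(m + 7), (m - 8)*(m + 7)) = m + 7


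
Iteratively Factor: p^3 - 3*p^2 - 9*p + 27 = (p - 3)*(p^2 - 9) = (p - 3)^2*(p + 3)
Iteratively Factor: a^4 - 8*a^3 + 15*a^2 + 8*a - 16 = (a - 1)*(a^3 - 7*a^2 + 8*a + 16) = (a - 4)*(a - 1)*(a^2 - 3*a - 4) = (a - 4)^2*(a - 1)*(a + 1)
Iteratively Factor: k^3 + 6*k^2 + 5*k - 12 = (k - 1)*(k^2 + 7*k + 12) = (k - 1)*(k + 3)*(k + 4)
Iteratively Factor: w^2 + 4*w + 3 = (w + 3)*(w + 1)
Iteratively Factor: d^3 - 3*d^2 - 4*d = (d + 1)*(d^2 - 4*d) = (d - 4)*(d + 1)*(d)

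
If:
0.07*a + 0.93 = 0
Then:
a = -13.29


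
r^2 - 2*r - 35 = (r - 7)*(r + 5)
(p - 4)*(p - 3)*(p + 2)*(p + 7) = p^4 + 2*p^3 - 37*p^2 + 10*p + 168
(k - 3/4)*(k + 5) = k^2 + 17*k/4 - 15/4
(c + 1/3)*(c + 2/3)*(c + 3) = c^3 + 4*c^2 + 29*c/9 + 2/3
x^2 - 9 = (x - 3)*(x + 3)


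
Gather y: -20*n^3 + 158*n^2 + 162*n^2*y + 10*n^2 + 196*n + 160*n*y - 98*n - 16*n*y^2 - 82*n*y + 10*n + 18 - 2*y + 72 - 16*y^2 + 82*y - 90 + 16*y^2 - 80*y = -20*n^3 + 168*n^2 - 16*n*y^2 + 108*n + y*(162*n^2 + 78*n)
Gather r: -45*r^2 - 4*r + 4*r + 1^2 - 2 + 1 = -45*r^2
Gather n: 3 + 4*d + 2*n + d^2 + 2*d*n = d^2 + 4*d + n*(2*d + 2) + 3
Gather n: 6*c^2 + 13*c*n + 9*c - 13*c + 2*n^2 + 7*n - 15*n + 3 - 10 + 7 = 6*c^2 - 4*c + 2*n^2 + n*(13*c - 8)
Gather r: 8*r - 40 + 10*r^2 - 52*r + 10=10*r^2 - 44*r - 30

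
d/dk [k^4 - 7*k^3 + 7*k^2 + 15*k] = 4*k^3 - 21*k^2 + 14*k + 15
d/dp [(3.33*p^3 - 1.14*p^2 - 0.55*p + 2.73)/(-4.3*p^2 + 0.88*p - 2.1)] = (-14.319*p^4 + 5.8608*p^3 - 24.3472*p^2 + 28.266*p - 1.2474)/(18.49*p^4 - 7.568*p^3 + 18.8344*p^2 - 3.696*p + 4.41)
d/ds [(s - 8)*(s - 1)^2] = (s - 1)*(3*s - 17)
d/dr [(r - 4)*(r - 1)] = 2*r - 5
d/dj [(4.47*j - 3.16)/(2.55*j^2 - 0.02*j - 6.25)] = (-11.3985*j^2 + 16.116*j - 28.0007)/(6.5025*j^4 - 0.102*j^3 - 31.8746*j^2 + 0.25*j + 39.0625)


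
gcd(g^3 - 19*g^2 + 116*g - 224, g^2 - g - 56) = g - 8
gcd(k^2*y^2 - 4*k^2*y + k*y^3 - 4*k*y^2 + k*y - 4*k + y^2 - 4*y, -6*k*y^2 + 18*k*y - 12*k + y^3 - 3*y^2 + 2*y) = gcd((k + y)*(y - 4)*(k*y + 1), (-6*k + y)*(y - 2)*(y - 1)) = 1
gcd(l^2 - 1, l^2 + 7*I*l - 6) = 1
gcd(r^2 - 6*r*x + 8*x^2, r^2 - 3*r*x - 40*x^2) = 1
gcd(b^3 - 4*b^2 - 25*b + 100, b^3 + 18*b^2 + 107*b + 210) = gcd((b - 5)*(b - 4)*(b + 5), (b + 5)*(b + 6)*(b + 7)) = b + 5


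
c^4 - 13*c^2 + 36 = (c - 3)*(c - 2)*(c + 2)*(c + 3)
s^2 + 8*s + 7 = (s + 1)*(s + 7)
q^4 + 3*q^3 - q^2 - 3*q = q*(q - 1)*(q + 1)*(q + 3)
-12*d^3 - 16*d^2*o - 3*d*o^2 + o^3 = (-6*d + o)*(d + o)*(2*d + o)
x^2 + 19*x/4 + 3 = (x + 3/4)*(x + 4)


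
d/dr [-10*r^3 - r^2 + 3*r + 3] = -30*r^2 - 2*r + 3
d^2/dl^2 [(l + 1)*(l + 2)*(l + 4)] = 6*l + 14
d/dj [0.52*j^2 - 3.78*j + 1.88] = 1.04*j - 3.78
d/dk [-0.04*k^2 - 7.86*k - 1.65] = -0.08*k - 7.86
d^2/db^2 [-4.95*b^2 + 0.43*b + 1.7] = -9.90000000000000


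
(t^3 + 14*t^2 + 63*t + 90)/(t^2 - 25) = (t^2 + 9*t + 18)/(t - 5)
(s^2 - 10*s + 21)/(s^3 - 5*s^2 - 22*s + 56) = (s - 3)/(s^2 + 2*s - 8)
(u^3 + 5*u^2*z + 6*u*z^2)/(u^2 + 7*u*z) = (u^2 + 5*u*z + 6*z^2)/(u + 7*z)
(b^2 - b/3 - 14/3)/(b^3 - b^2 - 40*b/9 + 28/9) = 3/(3*b - 2)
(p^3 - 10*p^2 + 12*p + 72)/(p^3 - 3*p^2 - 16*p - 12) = (p - 6)/(p + 1)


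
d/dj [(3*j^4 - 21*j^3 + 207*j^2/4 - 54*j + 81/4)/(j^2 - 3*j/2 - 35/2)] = 3*(16*j^5 - 92*j^4 - 392*j^3 + 2877*j^2 - 4938*j + 2601)/(2*(4*j^4 - 12*j^3 - 131*j^2 + 210*j + 1225))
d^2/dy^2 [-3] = 0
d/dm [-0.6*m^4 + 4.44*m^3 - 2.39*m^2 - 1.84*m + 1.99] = -2.4*m^3 + 13.32*m^2 - 4.78*m - 1.84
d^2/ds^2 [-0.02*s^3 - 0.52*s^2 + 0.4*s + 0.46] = -0.12*s - 1.04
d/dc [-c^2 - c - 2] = -2*c - 1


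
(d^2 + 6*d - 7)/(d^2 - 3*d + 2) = (d + 7)/(d - 2)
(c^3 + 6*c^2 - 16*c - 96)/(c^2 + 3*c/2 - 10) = 2*(c^2 + 2*c - 24)/(2*c - 5)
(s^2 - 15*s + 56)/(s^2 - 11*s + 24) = (s - 7)/(s - 3)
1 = 1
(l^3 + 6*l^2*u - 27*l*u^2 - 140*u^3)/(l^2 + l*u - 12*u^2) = (-l^2 - 2*l*u + 35*u^2)/(-l + 3*u)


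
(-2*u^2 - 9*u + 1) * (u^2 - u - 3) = -2*u^4 - 7*u^3 + 16*u^2 + 26*u - 3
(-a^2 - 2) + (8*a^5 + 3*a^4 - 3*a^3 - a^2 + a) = 8*a^5 + 3*a^4 - 3*a^3 - 2*a^2 + a - 2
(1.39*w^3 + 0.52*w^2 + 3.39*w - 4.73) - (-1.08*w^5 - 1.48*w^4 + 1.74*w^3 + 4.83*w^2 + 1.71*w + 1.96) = 1.08*w^5 + 1.48*w^4 - 0.35*w^3 - 4.31*w^2 + 1.68*w - 6.69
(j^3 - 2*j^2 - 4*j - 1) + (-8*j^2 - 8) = j^3 - 10*j^2 - 4*j - 9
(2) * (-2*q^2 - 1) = -4*q^2 - 2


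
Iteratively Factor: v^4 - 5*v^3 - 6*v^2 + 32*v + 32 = (v - 4)*(v^3 - v^2 - 10*v - 8) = (v - 4)*(v + 2)*(v^2 - 3*v - 4) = (v - 4)^2*(v + 2)*(v + 1)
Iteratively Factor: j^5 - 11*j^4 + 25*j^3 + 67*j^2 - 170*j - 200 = (j - 5)*(j^4 - 6*j^3 - 5*j^2 + 42*j + 40) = (j - 5)^2*(j^3 - j^2 - 10*j - 8) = (j - 5)^2*(j - 4)*(j^2 + 3*j + 2) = (j - 5)^2*(j - 4)*(j + 1)*(j + 2)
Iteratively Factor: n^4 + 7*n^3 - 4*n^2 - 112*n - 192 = (n + 4)*(n^3 + 3*n^2 - 16*n - 48) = (n + 3)*(n + 4)*(n^2 - 16) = (n + 3)*(n + 4)^2*(n - 4)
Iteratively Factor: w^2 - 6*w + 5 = (w - 5)*(w - 1)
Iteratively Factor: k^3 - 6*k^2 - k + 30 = (k - 3)*(k^2 - 3*k - 10) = (k - 5)*(k - 3)*(k + 2)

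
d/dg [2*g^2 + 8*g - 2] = 4*g + 8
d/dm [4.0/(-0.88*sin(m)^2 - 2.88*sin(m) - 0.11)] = (7.04*sin(m) + 11.52)*cos(m)/(0.88*sin(m)^2 + 2.88*sin(m) + 0.11)^2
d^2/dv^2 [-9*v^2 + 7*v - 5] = -18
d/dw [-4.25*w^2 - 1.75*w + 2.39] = -8.5*w - 1.75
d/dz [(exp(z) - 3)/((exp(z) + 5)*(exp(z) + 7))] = (-exp(2*z) + 6*exp(z) + 71)*exp(z)/(exp(4*z) + 24*exp(3*z) + 214*exp(2*z) + 840*exp(z) + 1225)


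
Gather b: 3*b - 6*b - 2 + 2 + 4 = 4 - 3*b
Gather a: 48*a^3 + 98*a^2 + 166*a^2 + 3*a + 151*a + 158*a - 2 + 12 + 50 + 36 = 48*a^3 + 264*a^2 + 312*a + 96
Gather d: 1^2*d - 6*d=-5*d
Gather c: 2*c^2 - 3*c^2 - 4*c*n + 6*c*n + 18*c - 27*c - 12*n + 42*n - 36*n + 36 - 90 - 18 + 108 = -c^2 + c*(2*n - 9) - 6*n + 36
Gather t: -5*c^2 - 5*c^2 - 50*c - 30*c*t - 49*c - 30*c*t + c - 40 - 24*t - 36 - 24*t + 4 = -10*c^2 - 98*c + t*(-60*c - 48) - 72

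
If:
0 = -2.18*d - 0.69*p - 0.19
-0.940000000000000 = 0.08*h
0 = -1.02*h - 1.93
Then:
No Solution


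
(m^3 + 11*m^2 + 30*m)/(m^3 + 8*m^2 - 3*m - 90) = m/(m - 3)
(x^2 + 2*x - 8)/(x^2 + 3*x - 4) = (x - 2)/(x - 1)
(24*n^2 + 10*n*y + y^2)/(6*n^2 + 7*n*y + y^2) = (4*n + y)/(n + y)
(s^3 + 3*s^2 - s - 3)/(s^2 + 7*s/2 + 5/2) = 2*(s^2 + 2*s - 3)/(2*s + 5)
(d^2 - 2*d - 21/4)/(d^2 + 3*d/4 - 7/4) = (4*d^2 - 8*d - 21)/(4*d^2 + 3*d - 7)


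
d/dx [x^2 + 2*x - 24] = 2*x + 2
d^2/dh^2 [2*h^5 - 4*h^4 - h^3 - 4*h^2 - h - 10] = 40*h^3 - 48*h^2 - 6*h - 8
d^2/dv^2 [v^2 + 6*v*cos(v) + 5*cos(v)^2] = -6*v*cos(v) + 20*sin(v)^2 - 12*sin(v) - 8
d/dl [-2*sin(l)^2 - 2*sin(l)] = -2*sin(2*l) - 2*cos(l)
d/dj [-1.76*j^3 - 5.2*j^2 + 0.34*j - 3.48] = -5.28*j^2 - 10.4*j + 0.34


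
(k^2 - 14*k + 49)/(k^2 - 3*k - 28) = (k - 7)/(k + 4)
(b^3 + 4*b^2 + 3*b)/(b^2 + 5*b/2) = 2*(b^2 + 4*b + 3)/(2*b + 5)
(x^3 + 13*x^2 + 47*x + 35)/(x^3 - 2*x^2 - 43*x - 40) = (x + 7)/(x - 8)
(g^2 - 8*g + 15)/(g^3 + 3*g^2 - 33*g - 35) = (g - 3)/(g^2 + 8*g + 7)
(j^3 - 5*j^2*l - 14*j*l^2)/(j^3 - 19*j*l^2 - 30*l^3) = j*(j - 7*l)/(j^2 - 2*j*l - 15*l^2)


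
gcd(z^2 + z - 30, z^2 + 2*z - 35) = z - 5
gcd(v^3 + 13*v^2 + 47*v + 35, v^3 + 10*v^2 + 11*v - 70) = v^2 + 12*v + 35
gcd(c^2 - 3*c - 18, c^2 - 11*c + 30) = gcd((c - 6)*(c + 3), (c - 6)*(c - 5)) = c - 6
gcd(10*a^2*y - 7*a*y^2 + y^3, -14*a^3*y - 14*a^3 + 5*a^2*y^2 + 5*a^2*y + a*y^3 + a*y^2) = -2*a + y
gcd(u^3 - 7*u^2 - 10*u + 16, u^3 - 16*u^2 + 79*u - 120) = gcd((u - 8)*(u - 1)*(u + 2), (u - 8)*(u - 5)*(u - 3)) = u - 8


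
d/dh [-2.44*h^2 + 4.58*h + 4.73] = 4.58 - 4.88*h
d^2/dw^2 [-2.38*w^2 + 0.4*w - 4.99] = -4.76000000000000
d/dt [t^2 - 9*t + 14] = 2*t - 9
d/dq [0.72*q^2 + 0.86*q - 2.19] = 1.44*q + 0.86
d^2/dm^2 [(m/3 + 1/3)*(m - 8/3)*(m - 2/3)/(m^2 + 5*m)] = 8*(79*m^3 + 12*m^2 + 60*m + 100)/(27*m^3*(m^3 + 15*m^2 + 75*m + 125))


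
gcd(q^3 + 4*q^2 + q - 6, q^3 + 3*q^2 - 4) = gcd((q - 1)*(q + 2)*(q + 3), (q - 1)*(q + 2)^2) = q^2 + q - 2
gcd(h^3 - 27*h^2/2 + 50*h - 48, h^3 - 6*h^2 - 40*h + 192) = h^2 - 12*h + 32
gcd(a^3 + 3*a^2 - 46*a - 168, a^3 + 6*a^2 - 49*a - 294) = a^2 - a - 42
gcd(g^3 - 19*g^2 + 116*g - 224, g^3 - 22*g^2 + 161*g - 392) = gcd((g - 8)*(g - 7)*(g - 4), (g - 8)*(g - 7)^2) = g^2 - 15*g + 56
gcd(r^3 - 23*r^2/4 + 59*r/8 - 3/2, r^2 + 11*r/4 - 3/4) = r - 1/4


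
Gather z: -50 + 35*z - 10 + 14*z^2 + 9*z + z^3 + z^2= z^3 + 15*z^2 + 44*z - 60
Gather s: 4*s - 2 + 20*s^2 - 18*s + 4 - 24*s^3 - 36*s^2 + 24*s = -24*s^3 - 16*s^2 + 10*s + 2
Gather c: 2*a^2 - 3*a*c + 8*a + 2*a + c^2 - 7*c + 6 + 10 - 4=2*a^2 + 10*a + c^2 + c*(-3*a - 7) + 12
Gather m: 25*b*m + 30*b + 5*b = 25*b*m + 35*b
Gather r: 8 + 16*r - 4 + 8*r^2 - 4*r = 8*r^2 + 12*r + 4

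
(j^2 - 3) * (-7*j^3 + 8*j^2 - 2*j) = -7*j^5 + 8*j^4 + 19*j^3 - 24*j^2 + 6*j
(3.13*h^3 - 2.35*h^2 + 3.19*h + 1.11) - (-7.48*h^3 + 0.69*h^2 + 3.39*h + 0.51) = 10.61*h^3 - 3.04*h^2 - 0.2*h + 0.6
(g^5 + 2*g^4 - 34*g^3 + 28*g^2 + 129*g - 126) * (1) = g^5 + 2*g^4 - 34*g^3 + 28*g^2 + 129*g - 126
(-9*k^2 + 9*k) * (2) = -18*k^2 + 18*k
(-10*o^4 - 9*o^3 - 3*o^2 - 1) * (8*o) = -80*o^5 - 72*o^4 - 24*o^3 - 8*o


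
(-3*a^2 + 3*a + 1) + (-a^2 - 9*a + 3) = -4*a^2 - 6*a + 4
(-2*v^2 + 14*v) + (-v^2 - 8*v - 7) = -3*v^2 + 6*v - 7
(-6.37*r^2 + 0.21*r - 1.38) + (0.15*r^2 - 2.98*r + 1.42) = -6.22*r^2 - 2.77*r + 0.04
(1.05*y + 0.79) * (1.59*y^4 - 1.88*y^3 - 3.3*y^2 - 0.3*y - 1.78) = 1.6695*y^5 - 0.7179*y^4 - 4.9502*y^3 - 2.922*y^2 - 2.106*y - 1.4062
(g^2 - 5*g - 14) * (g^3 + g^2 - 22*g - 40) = g^5 - 4*g^4 - 41*g^3 + 56*g^2 + 508*g + 560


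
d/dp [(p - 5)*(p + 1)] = 2*p - 4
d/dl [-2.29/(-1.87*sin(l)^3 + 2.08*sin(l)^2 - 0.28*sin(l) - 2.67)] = (-12.8469*sin(l)^2 + 9.5264*sin(l) - 0.6412)*cos(l)/(1.87*sin(l)^3 - 2.08*sin(l)^2 + 0.28*sin(l) + 2.67)^2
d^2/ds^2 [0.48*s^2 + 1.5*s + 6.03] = 0.960000000000000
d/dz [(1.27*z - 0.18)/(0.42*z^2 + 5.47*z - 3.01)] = (-0.5334*z^2 + 0.1512*z - 2.8381)/(0.1764*z^4 + 4.5948*z^3 + 27.3925*z^2 - 32.9294*z + 9.0601)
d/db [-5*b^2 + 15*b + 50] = 15 - 10*b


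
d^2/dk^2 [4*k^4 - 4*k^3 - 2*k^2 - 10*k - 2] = 48*k^2 - 24*k - 4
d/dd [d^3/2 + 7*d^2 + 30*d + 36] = 3*d^2/2 + 14*d + 30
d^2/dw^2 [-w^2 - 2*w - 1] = -2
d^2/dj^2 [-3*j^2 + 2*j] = -6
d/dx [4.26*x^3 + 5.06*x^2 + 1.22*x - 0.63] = 12.78*x^2 + 10.12*x + 1.22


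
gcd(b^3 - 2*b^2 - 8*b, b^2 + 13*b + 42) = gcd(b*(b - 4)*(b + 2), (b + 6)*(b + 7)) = 1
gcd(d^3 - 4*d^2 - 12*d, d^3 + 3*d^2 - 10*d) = d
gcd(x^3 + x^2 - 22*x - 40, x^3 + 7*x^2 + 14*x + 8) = x^2 + 6*x + 8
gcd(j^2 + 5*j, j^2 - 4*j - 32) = 1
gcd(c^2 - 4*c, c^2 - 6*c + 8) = c - 4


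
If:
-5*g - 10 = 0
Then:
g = -2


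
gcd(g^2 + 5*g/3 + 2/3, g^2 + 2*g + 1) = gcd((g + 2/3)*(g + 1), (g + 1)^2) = g + 1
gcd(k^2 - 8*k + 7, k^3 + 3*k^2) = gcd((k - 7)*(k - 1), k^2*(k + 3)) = 1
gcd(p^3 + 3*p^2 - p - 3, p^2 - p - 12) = p + 3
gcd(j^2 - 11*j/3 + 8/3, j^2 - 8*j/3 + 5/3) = j - 1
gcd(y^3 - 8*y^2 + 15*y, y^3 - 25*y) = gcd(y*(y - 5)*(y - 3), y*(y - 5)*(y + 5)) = y^2 - 5*y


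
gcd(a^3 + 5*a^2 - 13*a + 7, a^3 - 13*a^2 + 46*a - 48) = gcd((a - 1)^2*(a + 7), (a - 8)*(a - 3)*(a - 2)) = 1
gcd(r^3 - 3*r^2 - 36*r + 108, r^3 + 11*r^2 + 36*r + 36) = r + 6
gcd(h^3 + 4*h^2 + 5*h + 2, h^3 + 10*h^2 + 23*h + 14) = h^2 + 3*h + 2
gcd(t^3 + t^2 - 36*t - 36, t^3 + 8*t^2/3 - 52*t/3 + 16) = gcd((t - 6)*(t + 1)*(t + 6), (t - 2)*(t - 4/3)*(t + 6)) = t + 6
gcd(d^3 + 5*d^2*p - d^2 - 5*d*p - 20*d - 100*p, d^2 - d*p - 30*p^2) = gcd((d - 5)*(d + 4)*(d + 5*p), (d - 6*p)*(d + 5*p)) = d + 5*p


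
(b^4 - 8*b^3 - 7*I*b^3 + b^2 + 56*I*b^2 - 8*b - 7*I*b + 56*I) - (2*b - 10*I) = b^4 - 8*b^3 - 7*I*b^3 + b^2 + 56*I*b^2 - 10*b - 7*I*b + 66*I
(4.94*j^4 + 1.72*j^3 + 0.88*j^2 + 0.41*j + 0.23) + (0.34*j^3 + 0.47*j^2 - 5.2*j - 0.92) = 4.94*j^4 + 2.06*j^3 + 1.35*j^2 - 4.79*j - 0.69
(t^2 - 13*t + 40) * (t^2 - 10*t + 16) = t^4 - 23*t^3 + 186*t^2 - 608*t + 640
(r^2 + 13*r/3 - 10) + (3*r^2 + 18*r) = 4*r^2 + 67*r/3 - 10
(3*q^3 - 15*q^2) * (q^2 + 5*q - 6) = 3*q^5 - 93*q^3 + 90*q^2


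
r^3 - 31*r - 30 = (r - 6)*(r + 1)*(r + 5)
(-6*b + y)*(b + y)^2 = -6*b^3 - 11*b^2*y - 4*b*y^2 + y^3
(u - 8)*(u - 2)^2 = u^3 - 12*u^2 + 36*u - 32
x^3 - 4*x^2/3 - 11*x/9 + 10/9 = (x - 5/3)*(x - 2/3)*(x + 1)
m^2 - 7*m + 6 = (m - 6)*(m - 1)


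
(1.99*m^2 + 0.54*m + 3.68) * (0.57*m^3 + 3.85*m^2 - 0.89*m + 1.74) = 1.1343*m^5 + 7.9693*m^4 + 2.4055*m^3 + 17.15*m^2 - 2.3356*m + 6.4032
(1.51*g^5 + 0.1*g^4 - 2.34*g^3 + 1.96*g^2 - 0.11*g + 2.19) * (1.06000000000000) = 1.6006*g^5 + 0.106*g^4 - 2.4804*g^3 + 2.0776*g^2 - 0.1166*g + 2.3214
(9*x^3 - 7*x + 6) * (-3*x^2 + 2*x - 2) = -27*x^5 + 18*x^4 + 3*x^3 - 32*x^2 + 26*x - 12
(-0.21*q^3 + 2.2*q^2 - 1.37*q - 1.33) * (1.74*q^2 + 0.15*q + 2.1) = -0.3654*q^5 + 3.7965*q^4 - 2.4948*q^3 + 2.1003*q^2 - 3.0765*q - 2.793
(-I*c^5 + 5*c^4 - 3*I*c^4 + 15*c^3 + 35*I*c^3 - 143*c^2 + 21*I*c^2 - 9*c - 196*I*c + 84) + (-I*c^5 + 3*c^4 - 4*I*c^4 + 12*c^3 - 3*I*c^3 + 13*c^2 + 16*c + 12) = -2*I*c^5 + 8*c^4 - 7*I*c^4 + 27*c^3 + 32*I*c^3 - 130*c^2 + 21*I*c^2 + 7*c - 196*I*c + 96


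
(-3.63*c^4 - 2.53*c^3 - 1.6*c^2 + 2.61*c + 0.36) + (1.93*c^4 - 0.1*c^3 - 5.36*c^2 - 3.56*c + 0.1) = -1.7*c^4 - 2.63*c^3 - 6.96*c^2 - 0.95*c + 0.46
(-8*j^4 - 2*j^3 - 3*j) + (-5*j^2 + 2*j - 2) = -8*j^4 - 2*j^3 - 5*j^2 - j - 2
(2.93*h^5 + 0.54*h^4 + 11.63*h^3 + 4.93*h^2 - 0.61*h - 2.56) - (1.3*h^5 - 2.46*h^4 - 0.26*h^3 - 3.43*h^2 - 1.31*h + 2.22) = 1.63*h^5 + 3.0*h^4 + 11.89*h^3 + 8.36*h^2 + 0.7*h - 4.78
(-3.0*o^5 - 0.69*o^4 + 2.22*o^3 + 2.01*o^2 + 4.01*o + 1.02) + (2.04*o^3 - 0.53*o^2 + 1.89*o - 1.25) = -3.0*o^5 - 0.69*o^4 + 4.26*o^3 + 1.48*o^2 + 5.9*o - 0.23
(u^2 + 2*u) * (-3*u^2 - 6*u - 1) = -3*u^4 - 12*u^3 - 13*u^2 - 2*u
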